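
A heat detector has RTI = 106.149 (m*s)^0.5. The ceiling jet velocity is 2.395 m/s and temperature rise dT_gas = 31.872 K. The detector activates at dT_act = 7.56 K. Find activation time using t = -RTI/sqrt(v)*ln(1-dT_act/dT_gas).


dT_act/dT_gas = 0.23720
ln(1 - 0.23720) = -0.27076
t = -106.149 / sqrt(2.395) * -0.27076 = 18.571 s

18.571 s


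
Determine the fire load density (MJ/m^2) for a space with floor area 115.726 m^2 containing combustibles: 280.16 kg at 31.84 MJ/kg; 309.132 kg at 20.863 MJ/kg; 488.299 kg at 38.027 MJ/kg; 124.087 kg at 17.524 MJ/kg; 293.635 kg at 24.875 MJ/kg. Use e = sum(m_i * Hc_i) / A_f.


Total energy = 280.16*31.84 + 309.132*20.863 + 488.299*38.027 + 124.087*17.524 + 293.635*24.875
= 8920.294 + 6449.421 + 18568.55 + 2174.501 + 7304.171
= 43416.93 MJ
e = 43416.93 / 115.726 = 375.17 MJ/m^2

375.17 MJ/m^2


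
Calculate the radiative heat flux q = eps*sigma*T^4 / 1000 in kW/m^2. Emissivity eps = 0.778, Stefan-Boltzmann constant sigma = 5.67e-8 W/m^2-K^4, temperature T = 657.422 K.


T^4 = 1.8680e+11
q = 0.778 * 5.67e-8 * 1.8680e+11 / 1000 = 8.2402 kW/m^2

8.2402 kW/m^2


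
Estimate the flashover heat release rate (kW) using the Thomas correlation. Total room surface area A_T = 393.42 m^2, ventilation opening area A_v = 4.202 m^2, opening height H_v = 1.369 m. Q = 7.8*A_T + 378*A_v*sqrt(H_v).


7.8*A_T = 3068.676
sqrt(H_v) = 1.1700
378*A_v*sqrt(H_v) = 1858.4
Q = 3068.676 + 1858.4 = 4927.1 kW

4927.1 kW


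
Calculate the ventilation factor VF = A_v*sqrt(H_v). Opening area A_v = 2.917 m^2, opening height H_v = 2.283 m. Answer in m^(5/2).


sqrt(H_v) = 1.5110
VF = 2.917 * 1.5110 = 4.4075 m^(5/2)

4.4075 m^(5/2)


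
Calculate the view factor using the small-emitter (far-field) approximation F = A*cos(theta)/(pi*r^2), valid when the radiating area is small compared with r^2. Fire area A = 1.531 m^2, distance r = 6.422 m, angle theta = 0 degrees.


cos(0 deg) = 1
pi*r^2 = 129.57
F = 1.531 * 1 / 129.57 = 0.011816

0.011816


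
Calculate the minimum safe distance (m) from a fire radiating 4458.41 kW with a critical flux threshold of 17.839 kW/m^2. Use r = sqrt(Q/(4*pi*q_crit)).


4*pi*q_crit = 224.17
Q/(4*pi*q_crit) = 19.888
r = sqrt(19.888) = 4.4596 m

4.4596 m


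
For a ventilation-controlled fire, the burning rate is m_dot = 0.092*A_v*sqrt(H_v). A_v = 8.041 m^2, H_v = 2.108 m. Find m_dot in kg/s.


sqrt(H_v) = 1.4519
m_dot = 0.092 * 8.041 * 1.4519 = 1.0741 kg/s

1.0741 kg/s


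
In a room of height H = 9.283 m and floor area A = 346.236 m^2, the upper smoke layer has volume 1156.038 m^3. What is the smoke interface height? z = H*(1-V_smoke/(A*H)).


V/(A*H) = 0.35968
1 - 0.35968 = 0.64032
z = 9.283 * 0.64032 = 5.9441 m

5.9441 m


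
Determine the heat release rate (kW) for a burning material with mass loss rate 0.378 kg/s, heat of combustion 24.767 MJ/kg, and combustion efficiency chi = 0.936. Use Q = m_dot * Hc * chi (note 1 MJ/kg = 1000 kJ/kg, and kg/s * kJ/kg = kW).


Hc = 24.767 MJ/kg = 24.767 * 1000 kJ/kg = 24767 kJ/kg
Q = 0.378 kg/s * 24767 kJ/kg * 0.936 = 8762.8 kW

8762.8 kW


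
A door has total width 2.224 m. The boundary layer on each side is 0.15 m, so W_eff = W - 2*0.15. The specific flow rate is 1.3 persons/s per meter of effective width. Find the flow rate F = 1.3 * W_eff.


W_eff = 2.224 - 0.30 = 1.924 m
F = 1.3 * 1.924 = 2.5012 persons/s

2.5012 persons/s


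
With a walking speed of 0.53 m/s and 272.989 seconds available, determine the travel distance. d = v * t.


d = 0.53 * 272.989 = 144.68 m

144.68 m


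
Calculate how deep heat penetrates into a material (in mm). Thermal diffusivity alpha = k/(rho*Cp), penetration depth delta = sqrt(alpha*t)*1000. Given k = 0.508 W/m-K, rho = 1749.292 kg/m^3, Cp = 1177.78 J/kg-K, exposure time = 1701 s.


alpha = 0.508 / (1749.292 * 1177.78) = 2.4657e-07 m^2/s
alpha * t = 0.00041941
delta = sqrt(0.00041941) * 1000 = 20.480 mm

20.480 mm


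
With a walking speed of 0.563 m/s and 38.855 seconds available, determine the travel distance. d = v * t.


d = 0.563 * 38.855 = 21.875 m

21.875 m


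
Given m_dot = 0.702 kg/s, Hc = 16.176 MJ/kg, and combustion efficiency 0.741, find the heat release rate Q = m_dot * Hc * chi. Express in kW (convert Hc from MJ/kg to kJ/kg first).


Hc = 16.176 MJ/kg = 16.176 * 1000 kJ/kg = 16176 kJ/kg
Q = 0.702 kg/s * 16176 kJ/kg * 0.741 = 8414.5 kW

8414.5 kW


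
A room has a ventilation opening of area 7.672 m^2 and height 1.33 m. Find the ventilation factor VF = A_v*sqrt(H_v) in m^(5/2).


sqrt(H_v) = 1.1533
VF = 7.672 * 1.1533 = 8.8478 m^(5/2)

8.8478 m^(5/2)


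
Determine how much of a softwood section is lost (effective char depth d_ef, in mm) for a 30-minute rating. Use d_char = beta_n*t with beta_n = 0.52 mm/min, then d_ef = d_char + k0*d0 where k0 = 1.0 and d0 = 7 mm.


d_char = 0.52 * 30 = 15.6 mm
d_ef = 15.6 + 1.0*7 = 22.6 mm

22.6 mm


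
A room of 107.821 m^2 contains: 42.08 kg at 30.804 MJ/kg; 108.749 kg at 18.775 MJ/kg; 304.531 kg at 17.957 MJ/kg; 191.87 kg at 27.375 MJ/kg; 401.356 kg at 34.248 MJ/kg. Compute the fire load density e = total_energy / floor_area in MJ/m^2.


Total energy = 42.08*30.804 + 108.749*18.775 + 304.531*17.957 + 191.87*27.375 + 401.356*34.248
= 1296.232 + 2041.762 + 5468.463 + 5252.441 + 13745.64
= 27804.54 MJ
e = 27804.54 / 107.821 = 257.88 MJ/m^2

257.88 MJ/m^2


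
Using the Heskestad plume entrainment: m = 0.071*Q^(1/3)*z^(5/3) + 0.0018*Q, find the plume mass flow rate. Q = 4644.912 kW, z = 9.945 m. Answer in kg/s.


Q^(1/3) = 16.685
z^(5/3) = 45.991
First term = 0.071 * 16.685 * 45.991 = 54.483
Second term = 0.0018 * 4644.912 = 8.3608
m = 62.844 kg/s

62.844 kg/s


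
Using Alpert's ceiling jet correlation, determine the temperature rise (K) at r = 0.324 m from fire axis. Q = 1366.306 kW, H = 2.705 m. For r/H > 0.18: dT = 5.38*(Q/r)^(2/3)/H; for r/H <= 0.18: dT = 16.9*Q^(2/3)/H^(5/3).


r/H = 0.324 / 2.705 = 0.11978
r/H <= 0.18, so dT = 16.9*Q^(2/3)/H^(5/3)
Q^(2/3) = 123.13
H^(5/3) = 5.2514
dT = 16.9 * 123.13 / 5.2514 = 396.25 K

396.25 K


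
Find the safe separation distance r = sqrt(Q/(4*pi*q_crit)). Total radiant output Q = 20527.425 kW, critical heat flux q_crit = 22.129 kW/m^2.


4*pi*q_crit = 278.08
Q/(4*pi*q_crit) = 73.818
r = sqrt(73.818) = 8.5917 m

8.5917 m


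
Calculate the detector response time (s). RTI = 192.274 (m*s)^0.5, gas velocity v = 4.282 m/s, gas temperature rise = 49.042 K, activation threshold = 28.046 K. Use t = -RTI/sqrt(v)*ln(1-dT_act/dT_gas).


dT_act/dT_gas = 0.57188
ln(1 - 0.57188) = -0.84835
t = -192.274 / sqrt(4.282) * -0.84835 = 78.826 s

78.826 s


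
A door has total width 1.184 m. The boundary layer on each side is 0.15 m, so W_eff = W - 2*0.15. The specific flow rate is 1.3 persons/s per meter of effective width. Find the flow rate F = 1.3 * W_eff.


W_eff = 1.184 - 0.30 = 0.884 m
F = 1.3 * 0.884 = 1.1492 persons/s

1.1492 persons/s


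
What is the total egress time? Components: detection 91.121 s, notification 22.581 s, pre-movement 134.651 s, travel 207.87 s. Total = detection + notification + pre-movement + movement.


Total = 91.121 + 22.581 + 134.651 + 207.87 = 456.223 s

456.223 s


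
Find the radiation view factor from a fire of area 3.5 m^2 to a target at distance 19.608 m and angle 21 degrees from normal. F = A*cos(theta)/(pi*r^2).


cos(21 deg) = 0.93358
pi*r^2 = 1207.9
F = 3.5 * 0.93358 / 1207.9 = 0.0027052

0.0027052


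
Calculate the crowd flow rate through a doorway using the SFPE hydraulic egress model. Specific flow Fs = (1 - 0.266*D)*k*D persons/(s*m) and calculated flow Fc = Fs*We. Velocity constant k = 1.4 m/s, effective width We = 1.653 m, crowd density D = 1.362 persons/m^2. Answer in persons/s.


1 - 0.266*D = 1 - 0.266*1.362 = 0.63771
Fs = 0.63771 * 1.4 * 1.362 = 1.2160 persons/(s*m)
Fc = 1.2160 * 1.653 = 2.0100 persons/s

2.0100 persons/s


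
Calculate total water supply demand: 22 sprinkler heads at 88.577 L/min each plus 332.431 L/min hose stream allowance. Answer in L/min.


Sprinkler demand = 22 * 88.577 = 1948.694 L/min
Total = 1948.694 + 332.431 = 2281.125 L/min

2281.125 L/min


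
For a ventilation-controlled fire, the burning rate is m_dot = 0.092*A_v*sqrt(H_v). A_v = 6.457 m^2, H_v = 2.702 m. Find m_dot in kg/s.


sqrt(H_v) = 1.6438
m_dot = 0.092 * 6.457 * 1.6438 = 0.97648 kg/s

0.97648 kg/s


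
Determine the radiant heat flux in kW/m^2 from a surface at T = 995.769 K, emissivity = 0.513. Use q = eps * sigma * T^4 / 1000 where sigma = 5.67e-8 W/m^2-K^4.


T^4 = 9.8318e+11
q = 0.513 * 5.67e-8 * 9.8318e+11 / 1000 = 28.598 kW/m^2

28.598 kW/m^2


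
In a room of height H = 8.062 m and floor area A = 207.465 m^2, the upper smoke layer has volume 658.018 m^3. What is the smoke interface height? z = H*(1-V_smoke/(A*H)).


V/(A*H) = 0.39341
1 - 0.39341 = 0.60659
z = 8.062 * 0.60659 = 4.8903 m

4.8903 m


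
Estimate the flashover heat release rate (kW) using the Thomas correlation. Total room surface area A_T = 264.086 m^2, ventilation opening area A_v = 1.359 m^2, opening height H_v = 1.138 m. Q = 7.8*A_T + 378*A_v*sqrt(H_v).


7.8*A_T = 2059.9
sqrt(H_v) = 1.0668
378*A_v*sqrt(H_v) = 548.00
Q = 2059.9 + 548.00 = 2607.9 kW

2607.9 kW


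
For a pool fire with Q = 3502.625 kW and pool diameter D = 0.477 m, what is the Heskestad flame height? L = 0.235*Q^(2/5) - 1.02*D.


Q^(2/5) = 26.167
0.235 * Q^(2/5) = 6.1493
1.02 * D = 0.48654
L = 5.6628 m

5.6628 m


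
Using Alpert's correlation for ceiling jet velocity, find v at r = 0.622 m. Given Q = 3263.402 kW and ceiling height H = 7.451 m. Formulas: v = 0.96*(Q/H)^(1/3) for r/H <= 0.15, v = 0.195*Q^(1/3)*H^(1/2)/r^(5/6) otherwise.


r/H = 0.622 / 7.451 = 0.083479
r/H <= 0.15, so v = 0.96*(Q/H)^(1/3)
Q/H = 437.98
(Q/H)^(1/3) = 7.5943
v = 0.96 * 7.5943 = 7.2905 m/s

7.2905 m/s


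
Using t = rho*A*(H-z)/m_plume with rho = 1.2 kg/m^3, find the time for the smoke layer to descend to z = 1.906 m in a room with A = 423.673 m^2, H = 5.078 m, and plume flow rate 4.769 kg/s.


H - z = 3.172 m
t = 1.2 * 423.673 * 3.172 / 4.769 = 338.16 s

338.16 s


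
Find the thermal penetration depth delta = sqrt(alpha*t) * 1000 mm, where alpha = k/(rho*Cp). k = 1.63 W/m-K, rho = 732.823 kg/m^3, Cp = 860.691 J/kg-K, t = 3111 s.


alpha = 1.63 / (732.823 * 860.691) = 2.5843e-06 m^2/s
alpha * t = 0.0080397
delta = sqrt(0.0080397) * 1000 = 89.665 mm

89.665 mm


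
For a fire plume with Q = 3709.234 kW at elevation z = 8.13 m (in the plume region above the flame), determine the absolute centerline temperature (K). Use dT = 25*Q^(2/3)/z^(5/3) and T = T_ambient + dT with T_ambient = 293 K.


Q^(2/3) = 239.62
z^(5/3) = 32.871
dT = 25 * 239.62 / 32.871 = 182.24 K
T = 293 + 182.24 = 475.24 K

475.24 K


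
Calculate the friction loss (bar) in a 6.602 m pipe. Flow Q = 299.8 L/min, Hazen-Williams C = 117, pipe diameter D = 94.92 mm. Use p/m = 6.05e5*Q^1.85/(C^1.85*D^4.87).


Q^1.85 = 38207
C^1.85 = 6701.1
D^4.87 = 4.2632e+09
p/m = 0.00080913 bar/m
p_total = 0.00080913 * 6.602 = 0.0053419 bar

0.0053419 bar


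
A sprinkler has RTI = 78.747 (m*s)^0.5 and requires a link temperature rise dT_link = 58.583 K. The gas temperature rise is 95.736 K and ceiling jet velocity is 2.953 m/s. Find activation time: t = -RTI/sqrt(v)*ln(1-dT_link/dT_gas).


dT_link/dT_gas = 0.61192
ln(1 - 0.61192) = -0.94655
t = -78.747 / sqrt(2.953) * -0.94655 = 43.376 s

43.376 s


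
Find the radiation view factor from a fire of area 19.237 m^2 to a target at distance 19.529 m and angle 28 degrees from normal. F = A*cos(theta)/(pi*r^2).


cos(28 deg) = 0.88295
pi*r^2 = 1198.1
F = 19.237 * 0.88295 / 1198.1 = 0.014176

0.014176


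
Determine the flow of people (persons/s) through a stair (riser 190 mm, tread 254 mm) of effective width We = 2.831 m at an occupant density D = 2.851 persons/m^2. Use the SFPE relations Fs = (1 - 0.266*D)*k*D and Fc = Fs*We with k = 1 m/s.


1 - 0.266*D = 1 - 0.266*2.851 = 0.24163
Fs = 0.24163 * 1 * 2.851 = 0.68890 persons/(s*m)
Fc = 0.68890 * 2.831 = 1.9503 persons/s

1.9503 persons/s


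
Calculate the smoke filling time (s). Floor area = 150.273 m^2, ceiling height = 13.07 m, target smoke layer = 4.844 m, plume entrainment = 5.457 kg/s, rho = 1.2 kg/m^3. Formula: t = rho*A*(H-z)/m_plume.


H - z = 8.226 m
t = 1.2 * 150.273 * 8.226 / 5.457 = 271.83 s

271.83 s


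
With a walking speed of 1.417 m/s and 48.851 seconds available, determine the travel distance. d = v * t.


d = 1.417 * 48.851 = 69.222 m

69.222 m


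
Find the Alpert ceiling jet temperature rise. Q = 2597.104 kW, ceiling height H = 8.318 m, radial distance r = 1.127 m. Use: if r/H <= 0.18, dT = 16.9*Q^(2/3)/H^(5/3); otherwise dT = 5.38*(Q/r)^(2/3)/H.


r/H = 1.127 / 8.318 = 0.13549
r/H <= 0.18, so dT = 16.9*Q^(2/3)/H^(5/3)
Q^(2/3) = 188.94
H^(5/3) = 34.148
dT = 16.9 * 188.94 / 34.148 = 93.508 K

93.508 K


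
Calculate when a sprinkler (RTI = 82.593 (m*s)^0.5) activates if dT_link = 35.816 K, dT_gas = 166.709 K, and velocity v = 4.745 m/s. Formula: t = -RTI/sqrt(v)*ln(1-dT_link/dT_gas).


dT_link/dT_gas = 0.21484
ln(1 - 0.21484) = -0.24187
t = -82.593 / sqrt(4.745) * -0.24187 = 9.1708 s

9.1708 s


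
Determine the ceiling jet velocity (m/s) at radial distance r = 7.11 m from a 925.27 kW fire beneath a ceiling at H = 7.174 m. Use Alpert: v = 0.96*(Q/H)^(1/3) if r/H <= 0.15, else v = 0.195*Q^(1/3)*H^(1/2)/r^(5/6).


r/H = 7.11 / 7.174 = 0.99108
r/H > 0.15, so v = 0.195*Q^(1/3)*H^(1/2)/r^(5/6)
Q^(1/3) = 9.7444
H^(1/2) = 2.6784
r^(5/6) = 5.1273
v = 0.195 * 9.7444 * 2.6784 / 5.1273 = 0.99261 m/s

0.99261 m/s


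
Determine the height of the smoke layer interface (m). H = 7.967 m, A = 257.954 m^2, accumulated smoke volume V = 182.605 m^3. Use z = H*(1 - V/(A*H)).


V/(A*H) = 0.088854
1 - 0.088854 = 0.91115
z = 7.967 * 0.91115 = 7.2591 m

7.2591 m


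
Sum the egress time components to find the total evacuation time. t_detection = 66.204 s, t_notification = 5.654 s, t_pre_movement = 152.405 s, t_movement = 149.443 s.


Total = 66.204 + 5.654 + 152.405 + 149.443 = 373.706 s

373.706 s


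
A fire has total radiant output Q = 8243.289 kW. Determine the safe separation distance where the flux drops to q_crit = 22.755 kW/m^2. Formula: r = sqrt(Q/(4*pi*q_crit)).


4*pi*q_crit = 285.95
Q/(4*pi*q_crit) = 28.828
r = sqrt(28.828) = 5.3692 m

5.3692 m


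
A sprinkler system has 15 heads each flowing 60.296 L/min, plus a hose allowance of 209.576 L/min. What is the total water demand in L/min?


Sprinkler demand = 15 * 60.296 = 904.44 L/min
Total = 904.44 + 209.576 = 1114.016 L/min

1114.016 L/min


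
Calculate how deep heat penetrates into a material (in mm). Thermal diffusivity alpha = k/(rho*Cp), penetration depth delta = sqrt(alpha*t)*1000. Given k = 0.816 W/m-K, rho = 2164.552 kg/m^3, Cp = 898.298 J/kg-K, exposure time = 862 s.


alpha = 0.816 / (2164.552 * 898.298) = 4.1966e-07 m^2/s
alpha * t = 0.00036175
delta = sqrt(0.00036175) * 1000 = 19.020 mm

19.020 mm


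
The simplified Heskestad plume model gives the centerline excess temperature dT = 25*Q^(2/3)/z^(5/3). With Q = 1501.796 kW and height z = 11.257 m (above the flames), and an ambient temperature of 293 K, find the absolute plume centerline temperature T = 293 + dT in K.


Q^(2/3) = 131.14
z^(5/3) = 56.542
dT = 25 * 131.14 / 56.542 = 57.984 K
T = 293 + 57.984 = 350.98 K

350.98 K


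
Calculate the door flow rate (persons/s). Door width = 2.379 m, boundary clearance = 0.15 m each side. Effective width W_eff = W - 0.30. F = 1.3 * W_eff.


W_eff = 2.379 - 0.30 = 2.079 m
F = 1.3 * 2.079 = 2.7027 persons/s

2.7027 persons/s


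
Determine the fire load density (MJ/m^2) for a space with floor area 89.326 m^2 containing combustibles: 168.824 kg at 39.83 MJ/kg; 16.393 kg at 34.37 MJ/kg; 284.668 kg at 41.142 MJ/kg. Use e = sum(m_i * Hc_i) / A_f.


Total energy = 168.824*39.83 + 16.393*34.37 + 284.668*41.142
= 6724.260 + 563.4274 + 11711.81
= 18999.50 MJ
e = 18999.50 / 89.326 = 212.70 MJ/m^2

212.70 MJ/m^2


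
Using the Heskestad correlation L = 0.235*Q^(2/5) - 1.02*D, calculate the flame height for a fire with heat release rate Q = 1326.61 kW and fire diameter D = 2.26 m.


Q^(2/5) = 17.746
0.235 * Q^(2/5) = 4.1703
1.02 * D = 2.3052
L = 1.8651 m

1.8651 m


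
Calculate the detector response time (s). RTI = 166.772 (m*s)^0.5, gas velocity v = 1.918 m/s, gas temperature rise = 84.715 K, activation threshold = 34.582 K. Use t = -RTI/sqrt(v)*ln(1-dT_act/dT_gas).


dT_act/dT_gas = 0.40822
ln(1 - 0.40822) = -0.52461
t = -166.772 / sqrt(1.918) * -0.52461 = 63.174 s

63.174 s


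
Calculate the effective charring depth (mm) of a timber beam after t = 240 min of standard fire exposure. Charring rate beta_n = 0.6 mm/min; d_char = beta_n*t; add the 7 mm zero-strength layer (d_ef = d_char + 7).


d_char = 0.6 * 240 = 144 mm
d_ef = 144 + 1.0*7 = 151 mm

151 mm


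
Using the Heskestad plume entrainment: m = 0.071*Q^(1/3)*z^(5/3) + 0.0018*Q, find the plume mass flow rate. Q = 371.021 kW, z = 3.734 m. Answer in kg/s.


Q^(1/3) = 7.1857
z^(5/3) = 8.9872
First term = 0.071 * 7.1857 * 8.9872 = 4.5851
Second term = 0.0018 * 371.021 = 0.66784
m = 5.2529 kg/s

5.2529 kg/s


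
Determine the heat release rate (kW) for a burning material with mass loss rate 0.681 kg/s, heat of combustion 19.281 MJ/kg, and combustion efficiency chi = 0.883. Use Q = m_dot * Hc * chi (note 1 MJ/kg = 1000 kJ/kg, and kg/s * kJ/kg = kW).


Hc = 19.281 MJ/kg = 19.281 * 1000 kJ/kg = 19281 kJ/kg
Q = 0.681 kg/s * 19281 kJ/kg * 0.883 = 11594 kW

11594 kW


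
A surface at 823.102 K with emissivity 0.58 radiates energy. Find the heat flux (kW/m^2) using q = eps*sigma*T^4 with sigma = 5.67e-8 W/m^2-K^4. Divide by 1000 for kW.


T^4 = 4.5900e+11
q = 0.58 * 5.67e-8 * 4.5900e+11 / 1000 = 15.095 kW/m^2

15.095 kW/m^2


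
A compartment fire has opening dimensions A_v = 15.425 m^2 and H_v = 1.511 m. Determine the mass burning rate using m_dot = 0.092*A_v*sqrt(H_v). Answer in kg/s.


sqrt(H_v) = 1.2292
m_dot = 0.092 * 15.425 * 1.2292 = 1.7444 kg/s

1.7444 kg/s


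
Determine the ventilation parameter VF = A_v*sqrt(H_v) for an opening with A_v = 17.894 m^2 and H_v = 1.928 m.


sqrt(H_v) = 1.3885
VF = 17.894 * 1.3885 = 24.846 m^(5/2)

24.846 m^(5/2)


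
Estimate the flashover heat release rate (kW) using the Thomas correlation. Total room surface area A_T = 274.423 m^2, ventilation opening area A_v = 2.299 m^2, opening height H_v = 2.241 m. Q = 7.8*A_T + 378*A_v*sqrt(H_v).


7.8*A_T = 2140.5
sqrt(H_v) = 1.4970
378*A_v*sqrt(H_v) = 1300.9
Q = 2140.5 + 1300.9 = 3441.4 kW

3441.4 kW


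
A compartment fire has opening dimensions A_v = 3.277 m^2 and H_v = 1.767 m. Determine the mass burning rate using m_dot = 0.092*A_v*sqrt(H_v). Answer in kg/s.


sqrt(H_v) = 1.3293
m_dot = 0.092 * 3.277 * 1.3293 = 0.40076 kg/s

0.40076 kg/s


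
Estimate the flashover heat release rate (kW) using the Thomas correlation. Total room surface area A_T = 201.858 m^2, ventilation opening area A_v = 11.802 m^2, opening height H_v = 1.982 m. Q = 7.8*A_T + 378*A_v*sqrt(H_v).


7.8*A_T = 1574.5
sqrt(H_v) = 1.4078
378*A_v*sqrt(H_v) = 6280.6
Q = 1574.5 + 6280.6 = 7855.1 kW

7855.1 kW


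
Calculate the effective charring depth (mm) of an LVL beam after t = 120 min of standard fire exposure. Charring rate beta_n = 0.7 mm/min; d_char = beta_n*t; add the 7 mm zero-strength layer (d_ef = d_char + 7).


d_char = 0.7 * 120 = 84 mm
d_ef = 84 + 1.0*7 = 91 mm

91 mm


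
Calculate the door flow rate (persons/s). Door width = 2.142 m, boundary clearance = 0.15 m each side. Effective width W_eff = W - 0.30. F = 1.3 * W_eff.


W_eff = 2.142 - 0.30 = 1.842 m
F = 1.3 * 1.842 = 2.3946 persons/s

2.3946 persons/s


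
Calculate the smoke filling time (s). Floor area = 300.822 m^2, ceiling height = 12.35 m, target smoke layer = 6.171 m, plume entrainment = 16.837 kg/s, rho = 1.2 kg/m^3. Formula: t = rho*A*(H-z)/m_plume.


H - z = 6.179 m
t = 1.2 * 300.822 * 6.179 / 16.837 = 132.48 s

132.48 s


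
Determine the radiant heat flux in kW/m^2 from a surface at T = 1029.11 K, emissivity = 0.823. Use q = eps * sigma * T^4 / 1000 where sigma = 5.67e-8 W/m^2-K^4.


T^4 = 1.1216e+12
q = 0.823 * 5.67e-8 * 1.1216e+12 / 1000 = 52.340 kW/m^2

52.340 kW/m^2


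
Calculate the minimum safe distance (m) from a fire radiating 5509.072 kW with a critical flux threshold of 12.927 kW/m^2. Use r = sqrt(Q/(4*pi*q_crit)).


4*pi*q_crit = 162.45
Q/(4*pi*q_crit) = 33.913
r = sqrt(33.913) = 5.8235 m

5.8235 m


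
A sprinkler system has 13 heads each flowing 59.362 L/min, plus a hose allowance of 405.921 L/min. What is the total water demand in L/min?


Sprinkler demand = 13 * 59.362 = 771.706 L/min
Total = 771.706 + 405.921 = 1177.627 L/min

1177.627 L/min


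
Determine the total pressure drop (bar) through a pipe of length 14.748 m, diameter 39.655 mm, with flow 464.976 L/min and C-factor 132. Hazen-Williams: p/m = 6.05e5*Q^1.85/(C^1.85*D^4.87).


Q^1.85 = 86049
C^1.85 = 8376.5
D^4.87 = 6.0773e+07
p/m = 0.10227 bar/m
p_total = 0.10227 * 14.748 = 1.5082 bar

1.5082 bar


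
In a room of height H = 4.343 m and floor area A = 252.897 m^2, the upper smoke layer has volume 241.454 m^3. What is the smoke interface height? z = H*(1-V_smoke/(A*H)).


V/(A*H) = 0.21984
1 - 0.21984 = 0.78016
z = 4.343 * 0.78016 = 3.3882 m

3.3882 m


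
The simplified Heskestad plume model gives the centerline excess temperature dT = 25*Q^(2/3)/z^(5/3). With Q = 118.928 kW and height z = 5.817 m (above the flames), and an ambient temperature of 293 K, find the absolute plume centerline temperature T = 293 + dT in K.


Q^(2/3) = 24.184
z^(5/3) = 18.815
dT = 25 * 24.184 / 18.815 = 32.134 K
T = 293 + 32.134 = 325.13 K

325.13 K


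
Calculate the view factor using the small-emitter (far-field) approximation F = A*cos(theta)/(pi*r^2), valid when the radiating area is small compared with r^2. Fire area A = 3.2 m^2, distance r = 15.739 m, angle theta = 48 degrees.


cos(48 deg) = 0.66913
pi*r^2 = 778.22
F = 3.2 * 0.66913 / 778.22 = 0.0027514

0.0027514


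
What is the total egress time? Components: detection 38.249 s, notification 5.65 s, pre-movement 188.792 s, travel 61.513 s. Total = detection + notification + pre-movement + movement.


Total = 38.249 + 5.65 + 188.792 + 61.513 = 294.204 s

294.204 s


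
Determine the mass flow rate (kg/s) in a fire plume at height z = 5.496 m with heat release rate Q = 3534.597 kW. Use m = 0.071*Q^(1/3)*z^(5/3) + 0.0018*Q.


Q^(1/3) = 15.233
z^(5/3) = 17.116
First term = 0.071 * 15.233 * 17.116 = 18.512
Second term = 0.0018 * 3534.597 = 6.3623
m = 24.874 kg/s

24.874 kg/s


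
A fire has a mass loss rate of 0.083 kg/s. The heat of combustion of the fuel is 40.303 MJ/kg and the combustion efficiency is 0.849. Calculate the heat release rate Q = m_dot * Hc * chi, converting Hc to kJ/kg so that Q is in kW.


Hc = 40.303 MJ/kg = 40.303 * 1000 kJ/kg = 40303 kJ/kg
Q = 0.083 kg/s * 40303 kJ/kg * 0.849 = 2840.0 kW

2840.0 kW


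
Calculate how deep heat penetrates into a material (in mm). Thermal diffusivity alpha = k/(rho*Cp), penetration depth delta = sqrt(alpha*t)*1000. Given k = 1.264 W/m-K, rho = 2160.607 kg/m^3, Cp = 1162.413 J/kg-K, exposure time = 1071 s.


alpha = 1.264 / (2160.607 * 1162.413) = 5.0328e-07 m^2/s
alpha * t = 0.00053901
delta = sqrt(0.00053901) * 1000 = 23.217 mm

23.217 mm


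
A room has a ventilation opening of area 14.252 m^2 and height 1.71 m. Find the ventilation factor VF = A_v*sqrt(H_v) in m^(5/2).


sqrt(H_v) = 1.3077
VF = 14.252 * 1.3077 = 18.637 m^(5/2)

18.637 m^(5/2)


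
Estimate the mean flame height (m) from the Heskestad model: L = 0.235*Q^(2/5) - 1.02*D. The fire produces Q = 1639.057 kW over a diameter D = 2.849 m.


Q^(2/5) = 19.312
0.235 * Q^(2/5) = 4.5384
1.02 * D = 2.9060
L = 1.6324 m

1.6324 m


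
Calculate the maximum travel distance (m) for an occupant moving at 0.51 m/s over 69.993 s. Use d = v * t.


d = 0.51 * 69.993 = 35.696 m

35.696 m


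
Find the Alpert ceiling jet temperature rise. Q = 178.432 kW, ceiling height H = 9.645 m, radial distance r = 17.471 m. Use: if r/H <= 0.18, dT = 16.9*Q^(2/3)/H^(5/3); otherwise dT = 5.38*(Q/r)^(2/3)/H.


r/H = 17.471 / 9.645 = 1.8114
r/H > 0.18, so dT = 5.38*(Q/r)^(2/3)/H
Q/r = 10.213
(Q/r)^(2/3) = 4.7073
dT = 5.38 * 4.7073 / 9.645 = 2.6257 K

2.6257 K


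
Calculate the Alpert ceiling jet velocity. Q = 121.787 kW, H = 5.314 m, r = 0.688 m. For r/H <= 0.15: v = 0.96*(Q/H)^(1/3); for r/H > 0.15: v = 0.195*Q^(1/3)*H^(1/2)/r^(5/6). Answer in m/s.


r/H = 0.688 / 5.314 = 0.12947
r/H <= 0.15, so v = 0.96*(Q/H)^(1/3)
Q/H = 22.918
(Q/H)^(1/3) = 2.8405
v = 0.96 * 2.8405 = 2.7269 m/s

2.7269 m/s


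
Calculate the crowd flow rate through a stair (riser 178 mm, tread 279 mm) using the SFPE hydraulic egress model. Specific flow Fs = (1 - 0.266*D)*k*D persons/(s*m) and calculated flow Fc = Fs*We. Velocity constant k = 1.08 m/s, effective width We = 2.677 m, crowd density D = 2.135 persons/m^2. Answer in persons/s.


1 - 0.266*D = 1 - 0.266*2.135 = 0.43209
Fs = 0.43209 * 1.08 * 2.135 = 0.99631 persons/(s*m)
Fc = 0.99631 * 2.677 = 2.6671 persons/s

2.6671 persons/s


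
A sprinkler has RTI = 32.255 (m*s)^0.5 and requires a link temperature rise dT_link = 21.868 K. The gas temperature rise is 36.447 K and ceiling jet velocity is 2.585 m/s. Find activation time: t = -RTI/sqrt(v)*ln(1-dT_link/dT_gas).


dT_link/dT_gas = 0.59999
ln(1 - 0.59999) = -0.91628
t = -32.255 / sqrt(2.585) * -0.91628 = 18.382 s

18.382 s


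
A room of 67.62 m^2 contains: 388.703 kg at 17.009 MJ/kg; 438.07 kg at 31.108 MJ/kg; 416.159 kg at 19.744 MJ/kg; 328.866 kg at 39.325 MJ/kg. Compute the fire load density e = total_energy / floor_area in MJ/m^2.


Total energy = 388.703*17.009 + 438.07*31.108 + 416.159*19.744 + 328.866*39.325
= 6611.449 + 13627.48 + 8216.643 + 12932.66
= 41388.23 MJ
e = 41388.23 / 67.62 = 612.07 MJ/m^2

612.07 MJ/m^2


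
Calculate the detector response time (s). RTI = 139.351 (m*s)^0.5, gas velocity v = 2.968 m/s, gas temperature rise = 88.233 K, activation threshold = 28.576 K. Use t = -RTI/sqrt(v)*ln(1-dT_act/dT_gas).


dT_act/dT_gas = 0.32387
ln(1 - 0.32387) = -0.39137
t = -139.351 / sqrt(2.968) * -0.39137 = 31.657 s

31.657 s


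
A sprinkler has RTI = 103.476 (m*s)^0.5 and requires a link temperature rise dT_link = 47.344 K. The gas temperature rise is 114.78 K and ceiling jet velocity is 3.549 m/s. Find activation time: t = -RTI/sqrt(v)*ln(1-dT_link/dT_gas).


dT_link/dT_gas = 0.41248
ln(1 - 0.41248) = -0.53184
t = -103.476 / sqrt(3.549) * -0.53184 = 29.212 s

29.212 s


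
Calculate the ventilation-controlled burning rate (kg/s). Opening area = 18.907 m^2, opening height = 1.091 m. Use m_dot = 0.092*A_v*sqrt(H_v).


sqrt(H_v) = 1.0445
m_dot = 0.092 * 18.907 * 1.0445 = 1.8169 kg/s

1.8169 kg/s


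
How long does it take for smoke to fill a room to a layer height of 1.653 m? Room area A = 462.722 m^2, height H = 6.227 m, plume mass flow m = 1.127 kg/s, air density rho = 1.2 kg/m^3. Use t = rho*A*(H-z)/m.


H - z = 4.574 m
t = 1.2 * 462.722 * 4.574 / 1.127 = 2253.6 s

2253.6 s


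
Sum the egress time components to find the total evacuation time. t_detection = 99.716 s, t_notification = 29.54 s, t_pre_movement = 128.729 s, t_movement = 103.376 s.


Total = 99.716 + 29.54 + 128.729 + 103.376 = 361.361 s

361.361 s


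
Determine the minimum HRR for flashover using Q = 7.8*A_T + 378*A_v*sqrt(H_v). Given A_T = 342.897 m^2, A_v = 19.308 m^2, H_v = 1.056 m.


7.8*A_T = 2674.6
sqrt(H_v) = 1.0276
378*A_v*sqrt(H_v) = 7500.0
Q = 2674.6 + 7500.0 = 10175 kW

10175 kW


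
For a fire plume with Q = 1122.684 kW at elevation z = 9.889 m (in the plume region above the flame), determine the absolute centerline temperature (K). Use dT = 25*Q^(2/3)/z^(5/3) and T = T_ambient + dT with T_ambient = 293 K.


Q^(2/3) = 108.02
z^(5/3) = 45.560
dT = 25 * 108.02 / 45.560 = 59.273 K
T = 293 + 59.273 = 352.27 K

352.27 K


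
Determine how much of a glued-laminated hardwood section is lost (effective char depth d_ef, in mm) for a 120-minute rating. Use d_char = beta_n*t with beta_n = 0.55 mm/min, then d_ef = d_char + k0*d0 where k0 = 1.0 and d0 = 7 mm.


d_char = 0.55 * 120 = 66 mm
d_ef = 66 + 1.0*7 = 73 mm

73 mm


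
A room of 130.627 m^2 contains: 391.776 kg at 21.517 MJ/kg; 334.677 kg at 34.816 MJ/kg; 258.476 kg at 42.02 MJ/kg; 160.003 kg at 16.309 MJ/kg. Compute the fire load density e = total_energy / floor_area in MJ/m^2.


Total energy = 391.776*21.517 + 334.677*34.816 + 258.476*42.02 + 160.003*16.309
= 8429.844 + 11652.11 + 10861.16 + 2609.489
= 33552.61 MJ
e = 33552.61 / 130.627 = 256.86 MJ/m^2

256.86 MJ/m^2


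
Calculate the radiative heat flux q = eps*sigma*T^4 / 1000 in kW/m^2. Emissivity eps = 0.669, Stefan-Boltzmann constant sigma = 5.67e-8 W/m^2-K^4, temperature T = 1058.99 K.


T^4 = 1.2577e+12
q = 0.669 * 5.67e-8 * 1.2577e+12 / 1000 = 47.706 kW/m^2

47.706 kW/m^2


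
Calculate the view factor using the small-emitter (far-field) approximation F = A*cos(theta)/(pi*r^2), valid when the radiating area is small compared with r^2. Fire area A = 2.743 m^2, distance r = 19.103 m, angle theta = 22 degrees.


cos(22 deg) = 0.92718
pi*r^2 = 1146.4
F = 2.743 * 0.92718 / 1146.4 = 0.0022184

0.0022184


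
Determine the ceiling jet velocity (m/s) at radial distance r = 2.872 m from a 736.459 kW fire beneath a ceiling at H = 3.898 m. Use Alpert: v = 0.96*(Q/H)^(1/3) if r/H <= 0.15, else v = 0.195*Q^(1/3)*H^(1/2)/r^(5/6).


r/H = 2.872 / 3.898 = 0.73679
r/H > 0.15, so v = 0.195*Q^(1/3)*H^(1/2)/r^(5/6)
Q^(1/3) = 9.0306
H^(1/2) = 1.9743
r^(5/6) = 2.4089
v = 0.195 * 9.0306 * 1.9743 / 2.4089 = 1.4433 m/s

1.4433 m/s


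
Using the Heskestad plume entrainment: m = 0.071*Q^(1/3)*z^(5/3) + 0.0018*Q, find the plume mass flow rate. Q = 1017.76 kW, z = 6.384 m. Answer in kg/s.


Q^(1/3) = 10.059
z^(5/3) = 21.970
First term = 0.071 * 10.059 * 21.970 = 15.690
Second term = 0.0018 * 1017.76 = 1.8320
m = 17.522 kg/s

17.522 kg/s


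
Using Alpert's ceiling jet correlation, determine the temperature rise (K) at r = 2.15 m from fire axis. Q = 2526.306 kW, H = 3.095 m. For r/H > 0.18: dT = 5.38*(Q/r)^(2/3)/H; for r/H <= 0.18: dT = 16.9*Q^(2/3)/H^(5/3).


r/H = 2.15 / 3.095 = 0.69467
r/H > 0.18, so dT = 5.38*(Q/r)^(2/3)/H
Q/r = 1175.0
(Q/r)^(2/3) = 111.35
dT = 5.38 * 111.35 / 3.095 = 193.56 K

193.56 K


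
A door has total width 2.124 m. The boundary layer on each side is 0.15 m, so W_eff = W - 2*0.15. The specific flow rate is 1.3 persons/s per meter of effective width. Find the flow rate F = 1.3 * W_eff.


W_eff = 2.124 - 0.30 = 1.824 m
F = 1.3 * 1.824 = 2.3712 persons/s

2.3712 persons/s


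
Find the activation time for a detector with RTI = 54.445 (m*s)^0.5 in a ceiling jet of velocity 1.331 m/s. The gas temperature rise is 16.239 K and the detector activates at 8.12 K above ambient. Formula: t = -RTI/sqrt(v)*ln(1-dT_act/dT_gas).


dT_act/dT_gas = 0.50003
ln(1 - 0.50003) = -0.69321
t = -54.445 / sqrt(1.331) * -0.69321 = 32.714 s

32.714 s


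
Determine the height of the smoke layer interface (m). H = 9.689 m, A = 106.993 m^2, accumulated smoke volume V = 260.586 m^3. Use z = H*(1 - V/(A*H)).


V/(A*H) = 0.25137
1 - 0.25137 = 0.74863
z = 9.689 * 0.74863 = 7.2535 m

7.2535 m


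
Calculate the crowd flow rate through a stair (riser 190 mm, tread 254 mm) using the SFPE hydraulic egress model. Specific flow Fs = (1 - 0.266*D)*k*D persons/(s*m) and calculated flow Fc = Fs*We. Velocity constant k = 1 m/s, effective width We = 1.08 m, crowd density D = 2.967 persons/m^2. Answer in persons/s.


1 - 0.266*D = 1 - 0.266*2.967 = 0.21078
Fs = 0.21078 * 1 * 2.967 = 0.62538 persons/(s*m)
Fc = 0.62538 * 1.08 = 0.67541 persons/s

0.67541 persons/s


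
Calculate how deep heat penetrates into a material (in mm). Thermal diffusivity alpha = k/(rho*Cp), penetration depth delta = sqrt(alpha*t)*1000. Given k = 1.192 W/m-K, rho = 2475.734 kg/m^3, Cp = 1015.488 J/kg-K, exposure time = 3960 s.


alpha = 1.192 / (2475.734 * 1015.488) = 4.7413e-07 m^2/s
alpha * t = 0.0018776
delta = sqrt(0.0018776) * 1000 = 43.331 mm

43.331 mm


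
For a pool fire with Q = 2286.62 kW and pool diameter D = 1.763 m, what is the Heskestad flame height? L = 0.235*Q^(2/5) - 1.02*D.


Q^(2/5) = 22.064
0.235 * Q^(2/5) = 5.1850
1.02 * D = 1.7983
L = 3.3867 m

3.3867 m


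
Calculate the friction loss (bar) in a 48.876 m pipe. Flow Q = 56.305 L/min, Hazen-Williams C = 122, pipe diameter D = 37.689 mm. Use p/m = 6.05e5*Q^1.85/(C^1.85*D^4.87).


Q^1.85 = 1731.9
C^1.85 = 7240.5
D^4.87 = 4.7442e+07
p/m = 0.0030503 bar/m
p_total = 0.0030503 * 48.876 = 0.14908 bar

0.14908 bar


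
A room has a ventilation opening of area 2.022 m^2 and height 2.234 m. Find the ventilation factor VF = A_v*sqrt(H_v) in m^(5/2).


sqrt(H_v) = 1.4947
VF = 2.022 * 1.4947 = 3.0222 m^(5/2)

3.0222 m^(5/2)


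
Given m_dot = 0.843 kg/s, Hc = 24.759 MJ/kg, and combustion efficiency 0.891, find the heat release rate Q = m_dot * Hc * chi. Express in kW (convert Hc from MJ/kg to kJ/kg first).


Hc = 24.759 MJ/kg = 24.759 * 1000 kJ/kg = 24759 kJ/kg
Q = 0.843 kg/s * 24759 kJ/kg * 0.891 = 18597 kW

18597 kW


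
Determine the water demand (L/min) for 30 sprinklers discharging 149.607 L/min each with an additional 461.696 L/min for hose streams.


Sprinkler demand = 30 * 149.607 = 4488.21 L/min
Total = 4488.21 + 461.696 = 4949.906 L/min

4949.906 L/min


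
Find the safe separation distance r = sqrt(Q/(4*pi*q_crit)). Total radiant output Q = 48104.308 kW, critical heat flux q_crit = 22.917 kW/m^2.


4*pi*q_crit = 287.98
Q/(4*pi*q_crit) = 167.04
r = sqrt(167.04) = 12.924 m

12.924 m


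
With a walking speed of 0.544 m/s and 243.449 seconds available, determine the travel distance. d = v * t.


d = 0.544 * 243.449 = 132.44 m

132.44 m


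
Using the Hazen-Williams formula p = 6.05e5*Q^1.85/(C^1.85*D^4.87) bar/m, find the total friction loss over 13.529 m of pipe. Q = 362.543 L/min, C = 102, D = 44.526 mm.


Q^1.85 = 54302
C^1.85 = 5198.9
D^4.87 = 1.0684e+08
p/m = 0.059144 bar/m
p_total = 0.059144 * 13.529 = 0.80016 bar

0.80016 bar


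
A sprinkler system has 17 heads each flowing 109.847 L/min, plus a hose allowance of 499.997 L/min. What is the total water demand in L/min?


Sprinkler demand = 17 * 109.847 = 1867.399 L/min
Total = 1867.399 + 499.997 = 2367.396 L/min

2367.396 L/min


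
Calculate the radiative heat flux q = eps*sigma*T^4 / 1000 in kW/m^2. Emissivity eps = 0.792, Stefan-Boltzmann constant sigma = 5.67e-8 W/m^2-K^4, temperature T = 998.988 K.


T^4 = 9.9596e+11
q = 0.792 * 5.67e-8 * 9.9596e+11 / 1000 = 44.725 kW/m^2

44.725 kW/m^2


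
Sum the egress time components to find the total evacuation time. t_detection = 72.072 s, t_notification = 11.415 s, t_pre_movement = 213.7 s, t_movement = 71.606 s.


Total = 72.072 + 11.415 + 213.7 + 71.606 = 368.793 s

368.793 s


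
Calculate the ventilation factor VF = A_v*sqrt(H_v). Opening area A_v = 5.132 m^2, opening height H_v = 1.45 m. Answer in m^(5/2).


sqrt(H_v) = 1.2042
VF = 5.132 * 1.2042 = 6.1797 m^(5/2)

6.1797 m^(5/2)


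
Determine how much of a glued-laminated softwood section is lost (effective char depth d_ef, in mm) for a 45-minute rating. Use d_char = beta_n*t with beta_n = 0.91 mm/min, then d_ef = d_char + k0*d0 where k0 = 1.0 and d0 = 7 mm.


d_char = 0.91 * 45 = 40.95 mm
d_ef = 40.95 + 1.0*7 = 47.95 mm

47.95 mm


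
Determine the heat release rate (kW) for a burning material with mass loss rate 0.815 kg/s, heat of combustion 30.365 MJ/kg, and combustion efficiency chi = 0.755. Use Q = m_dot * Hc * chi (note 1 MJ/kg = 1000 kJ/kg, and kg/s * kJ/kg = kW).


Hc = 30.365 MJ/kg = 30.365 * 1000 kJ/kg = 30365 kJ/kg
Q = 0.815 kg/s * 30365 kJ/kg * 0.755 = 18684 kW

18684 kW


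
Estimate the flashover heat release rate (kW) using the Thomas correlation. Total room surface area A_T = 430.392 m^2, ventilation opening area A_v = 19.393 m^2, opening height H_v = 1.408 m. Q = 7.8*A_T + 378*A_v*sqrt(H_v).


7.8*A_T = 3357.1
sqrt(H_v) = 1.1866
378*A_v*sqrt(H_v) = 8698.4
Q = 3357.1 + 8698.4 = 12055 kW

12055 kW


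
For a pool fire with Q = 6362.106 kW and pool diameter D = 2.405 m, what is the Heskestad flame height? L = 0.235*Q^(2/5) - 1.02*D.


Q^(2/5) = 33.223
0.235 * Q^(2/5) = 7.8074
1.02 * D = 2.4531
L = 5.3543 m

5.3543 m


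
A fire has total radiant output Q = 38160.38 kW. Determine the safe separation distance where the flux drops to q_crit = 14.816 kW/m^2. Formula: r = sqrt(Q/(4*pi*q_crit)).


4*pi*q_crit = 186.18
Q/(4*pi*q_crit) = 204.96
r = sqrt(204.96) = 14.316 m

14.316 m


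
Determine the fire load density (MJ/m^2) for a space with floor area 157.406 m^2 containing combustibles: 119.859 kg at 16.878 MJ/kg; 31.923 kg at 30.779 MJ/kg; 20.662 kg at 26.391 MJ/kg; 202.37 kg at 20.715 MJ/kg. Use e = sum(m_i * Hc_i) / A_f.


Total energy = 119.859*16.878 + 31.923*30.779 + 20.662*26.391 + 202.37*20.715
= 2022.980 + 982.5580 + 545.2908 + 4192.095
= 7742.924 MJ
e = 7742.924 / 157.406 = 49.191 MJ/m^2

49.191 MJ/m^2


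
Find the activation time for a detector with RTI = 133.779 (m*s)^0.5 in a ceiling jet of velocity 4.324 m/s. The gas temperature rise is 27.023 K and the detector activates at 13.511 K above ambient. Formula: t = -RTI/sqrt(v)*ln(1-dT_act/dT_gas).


dT_act/dT_gas = 0.49998
ln(1 - 0.49998) = -0.69311
t = -133.779 / sqrt(4.324) * -0.69311 = 44.591 s

44.591 s


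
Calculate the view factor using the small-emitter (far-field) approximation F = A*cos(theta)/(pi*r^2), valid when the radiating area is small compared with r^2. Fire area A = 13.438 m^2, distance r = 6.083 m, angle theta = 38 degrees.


cos(38 deg) = 0.78801
pi*r^2 = 116.25
F = 13.438 * 0.78801 / 116.25 = 0.091092

0.091092


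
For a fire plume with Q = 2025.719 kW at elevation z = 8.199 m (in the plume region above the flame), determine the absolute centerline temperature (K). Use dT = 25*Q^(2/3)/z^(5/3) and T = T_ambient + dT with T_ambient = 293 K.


Q^(2/3) = 160.10
z^(5/3) = 33.338
dT = 25 * 160.10 / 33.338 = 120.06 K
T = 293 + 120.06 = 413.06 K

413.06 K


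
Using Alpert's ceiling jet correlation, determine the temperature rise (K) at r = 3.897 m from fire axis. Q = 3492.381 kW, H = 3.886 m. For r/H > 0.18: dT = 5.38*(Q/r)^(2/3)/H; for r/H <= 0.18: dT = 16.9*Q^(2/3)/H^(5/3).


r/H = 3.897 / 3.886 = 1.0028
r/H > 0.18, so dT = 5.38*(Q/r)^(2/3)/H
Q/r = 896.17
(Q/r)^(2/3) = 92.952
dT = 5.38 * 92.952 / 3.886 = 128.69 K

128.69 K


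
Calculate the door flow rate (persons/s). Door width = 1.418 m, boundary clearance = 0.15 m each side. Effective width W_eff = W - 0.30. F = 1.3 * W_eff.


W_eff = 1.418 - 0.30 = 1.118 m
F = 1.3 * 1.118 = 1.4534 persons/s

1.4534 persons/s


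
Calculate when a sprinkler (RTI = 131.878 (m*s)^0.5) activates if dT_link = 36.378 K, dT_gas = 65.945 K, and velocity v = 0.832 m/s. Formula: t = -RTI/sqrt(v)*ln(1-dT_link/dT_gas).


dT_link/dT_gas = 0.55164
ln(1 - 0.55164) = -0.80216
t = -131.878 / sqrt(0.832) * -0.80216 = 115.98 s

115.98 s


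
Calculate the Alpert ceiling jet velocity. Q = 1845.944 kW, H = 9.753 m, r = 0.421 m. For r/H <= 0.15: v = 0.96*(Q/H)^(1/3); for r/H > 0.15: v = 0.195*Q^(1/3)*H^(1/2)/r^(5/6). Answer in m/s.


r/H = 0.421 / 9.753 = 0.043166
r/H <= 0.15, so v = 0.96*(Q/H)^(1/3)
Q/H = 189.27
(Q/H)^(1/3) = 5.7415
v = 0.96 * 5.7415 = 5.5119 m/s

5.5119 m/s


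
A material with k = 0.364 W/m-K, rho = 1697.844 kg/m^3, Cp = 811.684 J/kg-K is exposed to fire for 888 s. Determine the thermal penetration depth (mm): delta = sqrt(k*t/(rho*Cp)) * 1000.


alpha = 0.364 / (1697.844 * 811.684) = 2.6413e-07 m^2/s
alpha * t = 0.00023455
delta = sqrt(0.00023455) * 1000 = 15.315 mm

15.315 mm
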